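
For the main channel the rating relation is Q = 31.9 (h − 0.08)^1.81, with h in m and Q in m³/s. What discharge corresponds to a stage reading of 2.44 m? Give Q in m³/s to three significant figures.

Q = 31.9 × (2.44 − 0.08)^1.81 = 31.9 × 2.36^1.81 = 150.9 m³/s

151 m³/s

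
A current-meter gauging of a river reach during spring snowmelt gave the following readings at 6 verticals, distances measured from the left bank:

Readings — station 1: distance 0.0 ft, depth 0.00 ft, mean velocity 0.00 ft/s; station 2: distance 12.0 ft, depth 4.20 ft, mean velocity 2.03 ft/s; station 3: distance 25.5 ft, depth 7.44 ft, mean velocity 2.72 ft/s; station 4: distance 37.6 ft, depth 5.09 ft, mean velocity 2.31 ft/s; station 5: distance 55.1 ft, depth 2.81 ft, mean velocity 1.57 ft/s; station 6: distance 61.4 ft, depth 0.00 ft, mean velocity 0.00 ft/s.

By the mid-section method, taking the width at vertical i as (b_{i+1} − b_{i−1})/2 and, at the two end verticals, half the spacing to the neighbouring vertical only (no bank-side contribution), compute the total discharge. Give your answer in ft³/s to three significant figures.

594 ft³/s

w_2 = (25.5 − 0.0)/2 = 12.75 ft; q_2 = 2.03 × 4.20 × 12.75 = 108.7 ft³/s
w_3 = (37.6 − 12.0)/2 = 12.8 ft; q_3 = 2.72 × 7.44 × 12.8 = 259.0 ft³/s
w_4 = (55.1 − 25.5)/2 = 14.8 ft; q_4 = 2.31 × 5.09 × 14.8 = 174.0 ft³/s
w_5 = (61.4 − 37.6)/2 = 11.9 ft; q_5 = 1.57 × 2.81 × 11.9 = 52.50 ft³/s
Stations 1, 6 contribute zero (depth or velocity is 0).
Q = Σ qᵢ = 594.3 ft³/s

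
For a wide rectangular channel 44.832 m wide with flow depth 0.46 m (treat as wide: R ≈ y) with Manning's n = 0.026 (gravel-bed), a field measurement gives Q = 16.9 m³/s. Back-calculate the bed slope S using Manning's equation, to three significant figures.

A = b·y = 44.832 × 0.46 = 20.62 m²
Wide channel: R ≈ y = 0.46 m
S = (Q·n / (1·A·R^(2/3)))² = (16.9×0.026 / (1×20.62×0.5959))² = 0.001278

0.00128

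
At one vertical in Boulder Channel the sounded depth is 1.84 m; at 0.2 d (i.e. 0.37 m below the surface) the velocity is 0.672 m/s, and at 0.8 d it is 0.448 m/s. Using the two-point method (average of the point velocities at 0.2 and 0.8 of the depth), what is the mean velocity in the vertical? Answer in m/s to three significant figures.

v̄ = (0.672 + 0.448) / 2 = 0.5600 m/s

0.560 m/s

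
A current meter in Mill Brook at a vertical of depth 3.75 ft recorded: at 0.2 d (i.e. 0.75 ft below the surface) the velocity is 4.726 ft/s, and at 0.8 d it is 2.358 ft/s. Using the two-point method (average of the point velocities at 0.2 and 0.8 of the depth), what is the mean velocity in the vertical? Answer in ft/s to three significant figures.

v̄ = (4.726 + 2.358) / 2 = 3.542 ft/s

3.54 ft/s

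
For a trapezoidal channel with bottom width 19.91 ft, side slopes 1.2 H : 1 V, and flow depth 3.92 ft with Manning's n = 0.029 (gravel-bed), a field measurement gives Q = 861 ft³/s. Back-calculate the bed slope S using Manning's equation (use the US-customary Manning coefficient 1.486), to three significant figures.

0.00701

A = (b + z·y)·y = (19.91 + 1.2×3.92)×3.92 = 96.49 ft²
P = b + 2y√(1+z²) = 19.91 + 2×3.92×√(1+1.2²) = 32.16 ft
R = A/P = 96.49/32.16 = 3.001 ft
S = (Q·n / (1.486·A·R^(2/3)))² = (861×0.029 / (1.486×96.49×2.080))² = 0.007007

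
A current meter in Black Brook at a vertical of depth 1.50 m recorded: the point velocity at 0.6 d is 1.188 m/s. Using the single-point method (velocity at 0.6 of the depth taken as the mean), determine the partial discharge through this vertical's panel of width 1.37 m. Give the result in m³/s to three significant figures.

v̄ = v₀.₆ = 1.188 m/s
q = v̄ × d × w = 1.188 × 1.50 × 1.37 = 2.441 m³/s

2.44 m³/s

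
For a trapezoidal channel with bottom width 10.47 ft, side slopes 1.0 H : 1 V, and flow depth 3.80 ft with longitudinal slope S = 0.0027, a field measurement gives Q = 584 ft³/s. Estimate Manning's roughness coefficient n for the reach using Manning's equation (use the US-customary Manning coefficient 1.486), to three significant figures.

0.0134

A = (b + z·y)·y = (10.47 + 1.0×3.80)×3.80 = 54.23 ft²
P = b + 2y√(1+z²) = 10.47 + 2×3.80×√(1+1.0²) = 21.22 ft
R = A/P = 54.23/21.22 = 2.556 ft
n = (1.486/Q)·A·R^(2/3)·S^(1/2) = (1.486/584) × 54.23 × 1.869 × 0.05196 = 0.01340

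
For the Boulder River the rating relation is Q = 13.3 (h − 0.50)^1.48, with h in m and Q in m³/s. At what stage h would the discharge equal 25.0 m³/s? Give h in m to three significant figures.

2.03 m

h − h₀ = (Q/C)^(1/b) = (25.0/13.3)^(1/1.48) = 1.532 m
h = 0.50 + 1.532 = 2.032 m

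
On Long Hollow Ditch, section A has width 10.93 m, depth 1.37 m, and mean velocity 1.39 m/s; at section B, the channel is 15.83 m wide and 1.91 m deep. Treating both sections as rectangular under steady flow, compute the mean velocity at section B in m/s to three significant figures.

0.688 m/s

Q = A₁V₁ = (10.93×1.37) × 1.39 = 20.81 m³/s
A₂ = 15.83 × 1.91 = 30.24 m²
V₂ = Q/A₂ = 20.81/30.24 = 0.6884 m/s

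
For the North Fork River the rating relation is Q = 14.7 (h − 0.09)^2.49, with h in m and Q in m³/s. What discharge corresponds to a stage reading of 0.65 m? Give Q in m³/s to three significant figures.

3.47 m³/s

Q = 14.7 × (0.65 − 0.09)^2.49 = 14.7 × 0.56^2.49 = 3.470 m³/s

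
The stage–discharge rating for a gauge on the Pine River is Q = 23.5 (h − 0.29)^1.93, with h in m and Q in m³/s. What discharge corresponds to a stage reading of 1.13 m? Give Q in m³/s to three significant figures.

16.8 m³/s

Q = 23.5 × (1.13 − 0.29)^1.93 = 23.5 × 0.84^1.93 = 16.79 m³/s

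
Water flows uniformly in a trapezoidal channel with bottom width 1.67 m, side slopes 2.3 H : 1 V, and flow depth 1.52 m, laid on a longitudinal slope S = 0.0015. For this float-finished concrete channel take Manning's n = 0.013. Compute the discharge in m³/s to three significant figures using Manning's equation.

A = (b + z·y)·y = (1.67 + 2.3×1.52)×1.52 = 7.852 m²
P = b + 2y√(1+z²) = 1.67 + 2×1.52×√(1+2.3²) = 9.294 m
R = A/P = 7.852/9.294 = 0.8449 m
Q = (1/n)·A·R^(2/3)·S^(1/2) = (1/0.013) × 7.852 × 0.8449^(2/3) × 0.0015^(1/2) = 20.91 m³/s

20.9 m³/s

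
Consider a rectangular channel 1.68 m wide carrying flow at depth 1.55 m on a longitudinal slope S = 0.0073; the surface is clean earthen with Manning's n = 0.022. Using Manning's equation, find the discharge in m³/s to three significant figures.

A = b·y = 1.68 × 1.55 = 2.604 m²
P = b + 2y = 1.68 + 2×1.55 = 4.780 m
R = A/P = 2.604/4.780 = 0.5448 m
Q = (1/n)·A·R^(2/3)·S^(1/2) = (1/0.022) × 2.604 × 0.5448^(2/3) × 0.0073^(1/2) = 6.746 m³/s

6.75 m³/s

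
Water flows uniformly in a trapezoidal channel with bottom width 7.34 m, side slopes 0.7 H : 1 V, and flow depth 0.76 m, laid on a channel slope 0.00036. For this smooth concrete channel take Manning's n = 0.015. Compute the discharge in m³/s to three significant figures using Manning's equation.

A = (b + z·y)·y = (7.34 + 0.7×0.76)×0.76 = 5.983 m²
P = b + 2y√(1+z²) = 7.34 + 2×0.76×√(1+0.7²) = 9.195 m
R = A/P = 5.983/9.195 = 0.6506 m
Q = (1/n)·A·R^(2/3)·S^(1/2) = (1/0.015) × 5.983 × 0.6506^(2/3) × 0.00036^(1/2) = 5.682 m³/s

5.68 m³/s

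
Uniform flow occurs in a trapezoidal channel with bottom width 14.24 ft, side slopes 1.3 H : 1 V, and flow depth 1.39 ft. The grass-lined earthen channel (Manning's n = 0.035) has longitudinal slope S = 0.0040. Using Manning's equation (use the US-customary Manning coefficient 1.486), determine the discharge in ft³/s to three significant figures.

67.1 ft³/s

A = (b + z·y)·y = (14.24 + 1.3×1.39)×1.39 = 22.31 ft²
P = b + 2y√(1+z²) = 14.24 + 2×1.39×√(1+1.3²) = 18.80 ft
R = A/P = 22.31/18.80 = 1.186 ft
Q = (1.486/n)·A·R^(2/3)·S^(1/2) = (1.486/0.035) × 22.31 × 1.186^(2/3) × 0.0040^(1/2) = 67.13 ft³/s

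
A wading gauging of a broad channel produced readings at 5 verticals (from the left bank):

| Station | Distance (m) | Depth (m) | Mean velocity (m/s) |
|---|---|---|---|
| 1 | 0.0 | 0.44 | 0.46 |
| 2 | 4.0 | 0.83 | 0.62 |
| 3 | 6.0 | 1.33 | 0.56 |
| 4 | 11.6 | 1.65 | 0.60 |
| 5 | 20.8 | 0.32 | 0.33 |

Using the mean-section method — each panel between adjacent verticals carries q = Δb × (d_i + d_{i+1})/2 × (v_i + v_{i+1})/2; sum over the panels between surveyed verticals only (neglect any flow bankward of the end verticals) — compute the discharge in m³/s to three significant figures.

Panel 1-2: Δb = 4 m, d̄ = (0.44+0.83)/2 = 0.635, v̄ = (0.46+0.62)/2 = 0.54 → q = 4×0.635×0.54 = 1.372 m³/s
Panel 2-3: Δb = 2 m, d̄ = (0.83+1.33)/2 = 1.08, v̄ = (0.62+0.56)/2 = 0.59 → q = 2×1.08×0.59 = 1.274 m³/s
Panel 3-4: Δb = 5.6 m, d̄ = (1.33+1.65)/2 = 1.49, v̄ = (0.56+0.60)/2 = 0.58 → q = 5.6×1.49×0.58 = 4.840 m³/s
Panel 4-5: Δb = 9.2 m, d̄ = (1.65+0.32)/2 = 0.985, v̄ = (0.60+0.33)/2 = 0.465 → q = 9.2×0.985×0.465 = 4.214 m³/s
Q = Σ q = 11.70 m³/s

11.7 m³/s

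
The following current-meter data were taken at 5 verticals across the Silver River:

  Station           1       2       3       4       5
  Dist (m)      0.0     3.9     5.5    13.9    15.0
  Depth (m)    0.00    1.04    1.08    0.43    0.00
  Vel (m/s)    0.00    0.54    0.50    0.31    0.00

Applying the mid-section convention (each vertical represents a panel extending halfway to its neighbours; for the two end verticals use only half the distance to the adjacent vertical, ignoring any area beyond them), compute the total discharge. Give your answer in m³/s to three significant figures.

4.88 m³/s

w_2 = (5.5 − 0.0)/2 = 2.75 m; q_2 = 0.54 × 1.04 × 2.75 = 1.544 m³/s
w_3 = (13.9 − 3.9)/2 = 5 m; q_3 = 0.50 × 1.08 × 5 = 2.700 m³/s
w_4 = (15.0 − 5.5)/2 = 4.75 m; q_4 = 0.31 × 0.43 × 4.75 = 0.6332 m³/s
Stations 1, 5 contribute zero (depth or velocity is 0).
Q = Σ qᵢ = 4.878 m³/s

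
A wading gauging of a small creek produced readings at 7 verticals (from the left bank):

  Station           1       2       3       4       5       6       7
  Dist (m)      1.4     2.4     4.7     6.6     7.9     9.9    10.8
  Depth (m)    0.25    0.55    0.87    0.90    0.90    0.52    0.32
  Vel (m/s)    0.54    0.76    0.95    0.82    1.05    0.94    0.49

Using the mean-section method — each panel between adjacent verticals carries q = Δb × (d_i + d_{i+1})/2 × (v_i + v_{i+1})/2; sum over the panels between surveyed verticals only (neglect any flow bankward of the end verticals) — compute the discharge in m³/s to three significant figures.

Panel 1-2: Δb = 1 m, d̄ = (0.25+0.55)/2 = 0.4, v̄ = (0.54+0.76)/2 = 0.65 → q = 1×0.4×0.65 = 0.2600 m³/s
Panel 2-3: Δb = 2.3 m, d̄ = (0.55+0.87)/2 = 0.71, v̄ = (0.76+0.95)/2 = 0.855 → q = 2.3×0.71×0.855 = 1.396 m³/s
Panel 3-4: Δb = 1.9 m, d̄ = (0.87+0.90)/2 = 0.885, v̄ = (0.95+0.82)/2 = 0.885 → q = 1.9×0.885×0.885 = 1.488 m³/s
Panel 4-5: Δb = 1.3 m, d̄ = (0.90+0.90)/2 = 0.9, v̄ = (0.82+1.05)/2 = 0.935 → q = 1.3×0.9×0.935 = 1.094 m³/s
Panel 5-6: Δb = 2 m, d̄ = (0.90+0.52)/2 = 0.71, v̄ = (1.05+0.94)/2 = 0.995 → q = 2×0.71×0.995 = 1.413 m³/s
Panel 6-7: Δb = 0.9 m, d̄ = (0.52+0.32)/2 = 0.42, v̄ = (0.94+0.49)/2 = 0.715 → q = 0.9×0.42×0.715 = 0.2703 m³/s
Q = Σ q = 5.921 m³/s

5.92 m³/s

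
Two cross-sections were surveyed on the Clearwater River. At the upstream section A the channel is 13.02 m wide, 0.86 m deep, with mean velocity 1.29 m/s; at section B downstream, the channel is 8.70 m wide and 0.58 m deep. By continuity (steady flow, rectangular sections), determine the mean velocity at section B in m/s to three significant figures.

2.86 m/s

Q = A₁V₁ = (13.02×0.86) × 1.29 = 14.44 m³/s
A₂ = 8.70 × 0.58 = 5.046 m²
V₂ = Q/A₂ = 14.44/5.046 = 2.863 m/s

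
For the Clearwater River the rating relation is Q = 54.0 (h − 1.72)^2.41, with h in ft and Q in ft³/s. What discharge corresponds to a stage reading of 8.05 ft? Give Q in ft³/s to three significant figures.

Q = 54.0 × (8.05 − 1.72)^2.41 = 54.0 × 6.33^2.41 = 4611 ft³/s

4610 ft³/s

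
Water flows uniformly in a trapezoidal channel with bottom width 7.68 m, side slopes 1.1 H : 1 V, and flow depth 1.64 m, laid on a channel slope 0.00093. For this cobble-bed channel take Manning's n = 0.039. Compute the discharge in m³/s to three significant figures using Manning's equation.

14.0 m³/s

A = (b + z·y)·y = (7.68 + 1.1×1.64)×1.64 = 15.55 m²
P = b + 2y√(1+z²) = 7.68 + 2×1.64×√(1+1.1²) = 12.56 m
R = A/P = 15.55/12.56 = 1.239 m
Q = (1/n)·A·R^(2/3)·S^(1/2) = (1/0.039) × 15.55 × 1.239^(2/3) × 0.00093^(1/2) = 14.03 m³/s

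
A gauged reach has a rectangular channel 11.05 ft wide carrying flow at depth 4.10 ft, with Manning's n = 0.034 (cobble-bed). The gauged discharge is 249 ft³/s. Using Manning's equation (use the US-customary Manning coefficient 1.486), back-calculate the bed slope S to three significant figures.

0.00505

A = b·y = 11.05 × 4.10 = 45.31 ft²
P = b + 2y = 11.05 + 2×4.10 = 19.25 ft
R = A/P = 45.31/19.25 = 2.354 ft
S = (Q·n / (1.486·A·R^(2/3)))² = (249×0.034 / (1.486×45.31×1.769))² = 0.005051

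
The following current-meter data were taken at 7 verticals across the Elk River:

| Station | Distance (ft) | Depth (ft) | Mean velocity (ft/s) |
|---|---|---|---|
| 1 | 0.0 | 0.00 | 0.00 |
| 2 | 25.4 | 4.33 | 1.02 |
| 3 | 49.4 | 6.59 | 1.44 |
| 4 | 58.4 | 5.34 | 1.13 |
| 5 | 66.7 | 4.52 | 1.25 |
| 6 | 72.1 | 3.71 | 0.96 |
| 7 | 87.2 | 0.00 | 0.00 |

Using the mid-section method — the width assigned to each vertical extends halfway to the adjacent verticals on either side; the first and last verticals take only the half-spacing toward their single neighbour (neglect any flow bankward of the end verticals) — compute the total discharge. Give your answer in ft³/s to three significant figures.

393 ft³/s

w_2 = (49.4 − 0.0)/2 = 24.7 ft; q_2 = 1.02 × 4.33 × 24.7 = 109.1 ft³/s
w_3 = (58.4 − 25.4)/2 = 16.5 ft; q_3 = 1.44 × 6.59 × 16.5 = 156.6 ft³/s
w_4 = (66.7 − 49.4)/2 = 8.65 ft; q_4 = 1.13 × 5.34 × 8.65 = 52.20 ft³/s
w_5 = (72.1 − 58.4)/2 = 6.85 ft; q_5 = 1.25 × 4.52 × 6.85 = 38.70 ft³/s
w_6 = (87.2 − 66.7)/2 = 10.25 ft; q_6 = 0.96 × 3.71 × 10.25 = 36.51 ft³/s
Stations 1, 7 contribute zero (depth or velocity is 0).
Q = Σ qᵢ = 393.1 ft³/s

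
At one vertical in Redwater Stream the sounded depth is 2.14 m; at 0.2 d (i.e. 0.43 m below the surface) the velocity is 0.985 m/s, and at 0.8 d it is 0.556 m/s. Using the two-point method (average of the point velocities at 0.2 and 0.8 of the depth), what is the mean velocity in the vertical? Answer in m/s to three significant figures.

0.771 m/s

v̄ = (0.985 + 0.556) / 2 = 0.7705 m/s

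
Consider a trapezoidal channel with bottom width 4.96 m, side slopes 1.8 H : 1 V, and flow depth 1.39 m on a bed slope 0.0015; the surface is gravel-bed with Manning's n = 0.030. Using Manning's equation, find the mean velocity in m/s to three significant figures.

A = (b + z·y)·y = (4.96 + 1.8×1.39)×1.39 = 10.37 m²
P = b + 2y√(1+z²) = 4.96 + 2×1.39×√(1+1.8²) = 10.68 m
R = A/P = 10.37/10.68 = 0.9708 m
Q = (1/n)·A·R^(2/3)·S^(1/2) = (1/0.030) × 10.37 × 0.9708^(2/3) × 0.0015^(1/2) = 13.13 m³/s
V = Q/A = 13.13/10.37 = 1.266 m/s

1.27 m/s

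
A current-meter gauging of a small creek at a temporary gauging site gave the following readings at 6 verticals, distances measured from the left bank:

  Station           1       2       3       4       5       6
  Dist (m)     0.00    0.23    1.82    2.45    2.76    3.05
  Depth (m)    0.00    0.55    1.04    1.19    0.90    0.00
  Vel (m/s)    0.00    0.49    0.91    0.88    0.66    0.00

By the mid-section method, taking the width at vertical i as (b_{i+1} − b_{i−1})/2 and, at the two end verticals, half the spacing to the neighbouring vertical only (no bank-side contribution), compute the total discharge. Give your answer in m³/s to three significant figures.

w_2 = (1.82 − 0.00)/2 = 0.91 m; q_2 = 0.49 × 0.55 × 0.91 = 0.2452 m³/s
w_3 = (2.45 − 0.23)/2 = 1.11 m; q_3 = 0.91 × 1.04 × 1.11 = 1.051 m³/s
w_4 = (2.76 − 1.82)/2 = 0.47 m; q_4 = 0.88 × 1.19 × 0.47 = 0.4922 m³/s
w_5 = (3.05 − 2.45)/2 = 0.3 m; q_5 = 0.66 × 0.90 × 0.3 = 0.1782 m³/s
Stations 1, 6 contribute zero (depth or velocity is 0).
Q = Σ qᵢ = 1.966 m³/s

1.97 m³/s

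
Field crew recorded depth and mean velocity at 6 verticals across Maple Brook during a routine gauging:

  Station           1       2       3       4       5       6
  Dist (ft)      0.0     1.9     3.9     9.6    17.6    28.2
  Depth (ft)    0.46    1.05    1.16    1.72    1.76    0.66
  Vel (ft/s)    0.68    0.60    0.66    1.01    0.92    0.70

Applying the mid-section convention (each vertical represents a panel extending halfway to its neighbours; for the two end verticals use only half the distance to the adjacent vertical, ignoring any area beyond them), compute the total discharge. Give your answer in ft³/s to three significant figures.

w_1 = (1.9 − 0.0)/2 = 0.95 ft; q_1 = 0.68 × 0.46 × 0.95 = 0.2972 ft³/s
w_2 = (3.9 − 0.0)/2 = 1.95 ft; q_2 = 0.60 × 1.05 × 1.95 = 1.229 ft³/s
w_3 = (9.6 − 1.9)/2 = 3.85 ft; q_3 = 0.66 × 1.16 × 3.85 = 2.948 ft³/s
w_4 = (17.6 − 3.9)/2 = 6.85 ft; q_4 = 1.01 × 1.72 × 6.85 = 11.90 ft³/s
w_5 = (28.2 − 9.6)/2 = 9.3 ft; q_5 = 0.92 × 1.76 × 9.3 = 15.06 ft³/s
w_6 = (28.2 − 17.6)/2 = 5.3 ft; q_6 = 0.70 × 0.66 × 5.3 = 2.449 ft³/s
Q = Σ qᵢ = 33.88 ft³/s

33.9 ft³/s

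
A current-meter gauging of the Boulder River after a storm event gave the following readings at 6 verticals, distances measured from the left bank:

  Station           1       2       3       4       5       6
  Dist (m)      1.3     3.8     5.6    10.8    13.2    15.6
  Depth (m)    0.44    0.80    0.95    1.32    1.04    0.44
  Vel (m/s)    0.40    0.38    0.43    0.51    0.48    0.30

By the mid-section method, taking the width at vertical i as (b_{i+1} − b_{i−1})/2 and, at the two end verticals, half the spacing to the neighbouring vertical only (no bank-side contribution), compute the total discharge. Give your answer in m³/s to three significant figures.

6.22 m³/s

w_1 = (3.8 − 1.3)/2 = 1.25 m; q_1 = 0.40 × 0.44 × 1.25 = 0.2200 m³/s
w_2 = (5.6 − 1.3)/2 = 2.15 m; q_2 = 0.38 × 0.80 × 2.15 = 0.6536 m³/s
w_3 = (10.8 − 3.8)/2 = 3.5 m; q_3 = 0.43 × 0.95 × 3.5 = 1.430 m³/s
w_4 = (13.2 − 5.6)/2 = 3.8 m; q_4 = 0.51 × 1.32 × 3.8 = 2.558 m³/s
w_5 = (15.6 − 10.8)/2 = 2.4 m; q_5 = 0.48 × 1.04 × 2.4 = 1.198 m³/s
w_6 = (15.6 − 13.2)/2 = 1.2 m; q_6 = 0.30 × 0.44 × 1.2 = 0.1584 m³/s
Q = Σ qᵢ = 6.218 m³/s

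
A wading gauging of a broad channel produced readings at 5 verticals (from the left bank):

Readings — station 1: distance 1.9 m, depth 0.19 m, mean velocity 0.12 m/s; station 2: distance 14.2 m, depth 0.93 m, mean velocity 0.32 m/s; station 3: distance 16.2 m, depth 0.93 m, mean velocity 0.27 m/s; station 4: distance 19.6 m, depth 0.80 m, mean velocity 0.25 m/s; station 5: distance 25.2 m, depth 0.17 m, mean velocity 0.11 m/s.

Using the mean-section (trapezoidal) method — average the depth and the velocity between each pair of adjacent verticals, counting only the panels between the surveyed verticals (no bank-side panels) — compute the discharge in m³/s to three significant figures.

3.32 m³/s

Panel 1-2: Δb = 12.3 m, d̄ = (0.19+0.93)/2 = 0.56, v̄ = (0.12+0.32)/2 = 0.22 → q = 12.3×0.56×0.22 = 1.515 m³/s
Panel 2-3: Δb = 2 m, d̄ = (0.93+0.93)/2 = 0.93, v̄ = (0.32+0.27)/2 = 0.295 → q = 2×0.93×0.295 = 0.5487 m³/s
Panel 3-4: Δb = 3.4 m, d̄ = (0.93+0.80)/2 = 0.865, v̄ = (0.27+0.25)/2 = 0.26 → q = 3.4×0.865×0.26 = 0.7647 m³/s
Panel 4-5: Δb = 5.6 m, d̄ = (0.80+0.17)/2 = 0.485, v̄ = (0.25+0.11)/2 = 0.18 → q = 5.6×0.485×0.18 = 0.4889 m³/s
Q = Σ q = 3.318 m³/s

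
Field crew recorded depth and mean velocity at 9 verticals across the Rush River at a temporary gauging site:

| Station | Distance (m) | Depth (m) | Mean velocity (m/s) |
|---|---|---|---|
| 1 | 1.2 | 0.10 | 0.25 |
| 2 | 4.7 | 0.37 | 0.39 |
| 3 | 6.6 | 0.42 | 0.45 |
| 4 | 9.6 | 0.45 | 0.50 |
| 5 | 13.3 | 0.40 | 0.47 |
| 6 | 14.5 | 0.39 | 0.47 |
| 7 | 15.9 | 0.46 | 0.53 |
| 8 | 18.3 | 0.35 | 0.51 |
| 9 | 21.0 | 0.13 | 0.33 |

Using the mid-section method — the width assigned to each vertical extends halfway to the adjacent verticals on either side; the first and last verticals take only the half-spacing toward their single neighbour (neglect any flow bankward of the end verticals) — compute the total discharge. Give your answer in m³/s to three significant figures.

w_1 = (4.7 − 1.2)/2 = 1.75 m; q_1 = 0.25 × 0.10 × 1.75 = 0.04375 m³/s
w_2 = (6.6 − 1.2)/2 = 2.7 m; q_2 = 0.39 × 0.37 × 2.7 = 0.3896 m³/s
w_3 = (9.6 − 4.7)/2 = 2.45 m; q_3 = 0.45 × 0.42 × 2.45 = 0.4631 m³/s
w_4 = (13.3 − 6.6)/2 = 3.35 m; q_4 = 0.50 × 0.45 × 3.35 = 0.7538 m³/s
w_5 = (14.5 − 9.6)/2 = 2.45 m; q_5 = 0.47 × 0.40 × 2.45 = 0.4606 m³/s
w_6 = (15.9 − 13.3)/2 = 1.3 m; q_6 = 0.47 × 0.39 × 1.3 = 0.2383 m³/s
w_7 = (18.3 − 14.5)/2 = 1.9 m; q_7 = 0.53 × 0.46 × 1.9 = 0.4632 m³/s
w_8 = (21.0 − 15.9)/2 = 2.55 m; q_8 = 0.51 × 0.35 × 2.55 = 0.4552 m³/s
w_9 = (21.0 − 18.3)/2 = 1.35 m; q_9 = 0.33 × 0.13 × 1.35 = 0.05792 m³/s
Q = Σ qᵢ = 3.325 m³/s

3.33 m³/s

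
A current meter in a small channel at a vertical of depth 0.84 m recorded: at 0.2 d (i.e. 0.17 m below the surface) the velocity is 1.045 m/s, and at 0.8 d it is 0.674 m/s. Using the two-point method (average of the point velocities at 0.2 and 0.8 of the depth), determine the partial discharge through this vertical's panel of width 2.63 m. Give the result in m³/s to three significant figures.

v̄ = (1.045 + 0.674) / 2 = 0.8595 m/s
q = v̄ × d × w = 0.8595 × 0.84 × 2.63 = 1.899 m³/s

1.90 m³/s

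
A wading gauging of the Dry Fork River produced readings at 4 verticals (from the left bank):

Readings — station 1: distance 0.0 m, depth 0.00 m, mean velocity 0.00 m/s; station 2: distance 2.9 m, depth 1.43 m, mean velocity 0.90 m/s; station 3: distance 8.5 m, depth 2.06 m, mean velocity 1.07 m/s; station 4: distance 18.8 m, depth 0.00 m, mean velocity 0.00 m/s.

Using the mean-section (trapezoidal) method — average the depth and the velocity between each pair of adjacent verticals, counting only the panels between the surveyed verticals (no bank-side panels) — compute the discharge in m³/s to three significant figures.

Panel 1-2: Δb = 2.9 m, d̄ = (0.00+1.43)/2 = 0.715, v̄ = (0.00+0.90)/2 = 0.45 → q = 2.9×0.715×0.45 = 0.9331 m³/s
Panel 2-3: Δb = 5.6 m, d̄ = (1.43+2.06)/2 = 1.745, v̄ = (0.90+1.07)/2 = 0.985 → q = 5.6×1.745×0.985 = 9.625 m³/s
Panel 3-4: Δb = 10.3 m, d̄ = (2.06+0.00)/2 = 1.03, v̄ = (1.07+0.00)/2 = 0.535 → q = 10.3×1.03×0.535 = 5.676 m³/s
Q = Σ q = 16.23 m³/s

16.2 m³/s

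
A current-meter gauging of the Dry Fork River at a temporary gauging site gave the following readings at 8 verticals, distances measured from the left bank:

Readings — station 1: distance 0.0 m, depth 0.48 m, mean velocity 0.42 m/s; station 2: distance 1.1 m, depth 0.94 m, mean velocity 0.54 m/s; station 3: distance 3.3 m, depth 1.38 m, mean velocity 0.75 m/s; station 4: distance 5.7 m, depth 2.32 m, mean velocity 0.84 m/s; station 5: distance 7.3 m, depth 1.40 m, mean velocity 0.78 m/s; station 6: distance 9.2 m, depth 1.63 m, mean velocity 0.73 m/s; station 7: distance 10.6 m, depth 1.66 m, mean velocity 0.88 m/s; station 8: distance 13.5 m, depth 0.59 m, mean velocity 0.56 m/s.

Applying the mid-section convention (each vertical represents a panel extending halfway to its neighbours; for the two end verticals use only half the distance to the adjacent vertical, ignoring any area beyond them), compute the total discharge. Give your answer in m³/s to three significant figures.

14.7 m³/s

w_1 = (1.1 − 0.0)/2 = 0.55 m; q_1 = 0.42 × 0.48 × 0.55 = 0.1109 m³/s
w_2 = (3.3 − 0.0)/2 = 1.65 m; q_2 = 0.54 × 0.94 × 1.65 = 0.8375 m³/s
w_3 = (5.7 − 1.1)/2 = 2.3 m; q_3 = 0.75 × 1.38 × 2.3 = 2.381 m³/s
w_4 = (7.3 − 3.3)/2 = 2 m; q_4 = 0.84 × 2.32 × 2 = 3.898 m³/s
w_5 = (9.2 − 5.7)/2 = 1.75 m; q_5 = 0.78 × 1.40 × 1.75 = 1.911 m³/s
w_6 = (10.6 − 7.3)/2 = 1.65 m; q_6 = 0.73 × 1.63 × 1.65 = 1.963 m³/s
w_7 = (13.5 − 9.2)/2 = 2.15 m; q_7 = 0.88 × 1.66 × 2.15 = 3.141 m³/s
w_8 = (13.5 − 10.6)/2 = 1.45 m; q_8 = 0.56 × 0.59 × 1.45 = 0.4791 m³/s
Q = Σ qᵢ = 14.72 m³/s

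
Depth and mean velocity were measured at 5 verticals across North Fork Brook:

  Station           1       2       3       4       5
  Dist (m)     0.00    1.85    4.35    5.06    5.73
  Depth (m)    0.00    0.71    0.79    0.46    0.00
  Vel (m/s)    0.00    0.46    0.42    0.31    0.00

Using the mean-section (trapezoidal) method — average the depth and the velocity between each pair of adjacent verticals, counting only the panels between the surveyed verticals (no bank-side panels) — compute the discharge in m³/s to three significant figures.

Panel 1-2: Δb = 1.85 m, d̄ = (0.00+0.71)/2 = 0.355, v̄ = (0.00+0.46)/2 = 0.23 → q = 1.85×0.355×0.23 = 0.1511 m³/s
Panel 2-3: Δb = 2.5 m, d̄ = (0.71+0.79)/2 = 0.75, v̄ = (0.46+0.42)/2 = 0.44 → q = 2.5×0.75×0.44 = 0.8250 m³/s
Panel 3-4: Δb = 0.71 m, d̄ = (0.79+0.46)/2 = 0.625, v̄ = (0.42+0.31)/2 = 0.365 → q = 0.71×0.625×0.365 = 0.1620 m³/s
Panel 4-5: Δb = 0.67 m, d̄ = (0.46+0.00)/2 = 0.23, v̄ = (0.31+0.00)/2 = 0.155 → q = 0.67×0.23×0.155 = 0.02389 m³/s
Q = Σ q = 1.162 m³/s

1.16 m³/s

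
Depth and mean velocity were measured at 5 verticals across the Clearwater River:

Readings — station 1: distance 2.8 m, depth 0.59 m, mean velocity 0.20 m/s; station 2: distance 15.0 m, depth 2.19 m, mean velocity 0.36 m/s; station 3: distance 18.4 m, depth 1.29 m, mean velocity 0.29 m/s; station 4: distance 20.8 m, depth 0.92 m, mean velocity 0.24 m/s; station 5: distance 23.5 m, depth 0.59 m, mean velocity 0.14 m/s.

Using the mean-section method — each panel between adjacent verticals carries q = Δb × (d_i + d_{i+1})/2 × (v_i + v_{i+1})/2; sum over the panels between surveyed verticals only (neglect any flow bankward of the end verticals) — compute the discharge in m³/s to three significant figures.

7.76 m³/s

Panel 1-2: Δb = 12.2 m, d̄ = (0.59+2.19)/2 = 1.39, v̄ = (0.20+0.36)/2 = 0.28 → q = 12.2×1.39×0.28 = 4.748 m³/s
Panel 2-3: Δb = 3.4 m, d̄ = (2.19+1.29)/2 = 1.74, v̄ = (0.36+0.29)/2 = 0.325 → q = 3.4×1.74×0.325 = 1.923 m³/s
Panel 3-4: Δb = 2.4 m, d̄ = (1.29+0.92)/2 = 1.105, v̄ = (0.29+0.24)/2 = 0.265 → q = 2.4×1.105×0.265 = 0.7028 m³/s
Panel 4-5: Δb = 2.7 m, d̄ = (0.92+0.59)/2 = 0.755, v̄ = (0.24+0.14)/2 = 0.19 → q = 2.7×0.755×0.19 = 0.3873 m³/s
Q = Σ q = 7.761 m³/s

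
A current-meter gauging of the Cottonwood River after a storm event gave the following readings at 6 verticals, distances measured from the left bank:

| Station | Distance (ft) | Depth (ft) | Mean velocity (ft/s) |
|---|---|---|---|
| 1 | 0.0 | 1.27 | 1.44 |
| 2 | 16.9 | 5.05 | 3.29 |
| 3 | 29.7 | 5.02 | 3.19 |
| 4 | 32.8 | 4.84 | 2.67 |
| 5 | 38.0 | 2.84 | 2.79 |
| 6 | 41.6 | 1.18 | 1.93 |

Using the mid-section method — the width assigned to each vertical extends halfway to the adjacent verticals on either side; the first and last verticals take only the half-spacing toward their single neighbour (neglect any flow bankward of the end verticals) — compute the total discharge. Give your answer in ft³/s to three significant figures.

482 ft³/s

w_1 = (16.9 − 0.0)/2 = 8.45 ft; q_1 = 1.44 × 1.27 × 8.45 = 15.45 ft³/s
w_2 = (29.7 − 0.0)/2 = 14.85 ft; q_2 = 3.29 × 5.05 × 14.85 = 246.7 ft³/s
w_3 = (32.8 − 16.9)/2 = 7.95 ft; q_3 = 3.19 × 5.02 × 7.95 = 127.3 ft³/s
w_4 = (38.0 − 29.7)/2 = 4.15 ft; q_4 = 2.67 × 4.84 × 4.15 = 53.63 ft³/s
w_5 = (41.6 − 32.8)/2 = 4.4 ft; q_5 = 2.79 × 2.84 × 4.4 = 34.86 ft³/s
w_6 = (41.6 − 38.0)/2 = 1.8 ft; q_6 = 1.93 × 1.18 × 1.8 = 4.099 ft³/s
Q = Σ qᵢ = 482.1 ft³/s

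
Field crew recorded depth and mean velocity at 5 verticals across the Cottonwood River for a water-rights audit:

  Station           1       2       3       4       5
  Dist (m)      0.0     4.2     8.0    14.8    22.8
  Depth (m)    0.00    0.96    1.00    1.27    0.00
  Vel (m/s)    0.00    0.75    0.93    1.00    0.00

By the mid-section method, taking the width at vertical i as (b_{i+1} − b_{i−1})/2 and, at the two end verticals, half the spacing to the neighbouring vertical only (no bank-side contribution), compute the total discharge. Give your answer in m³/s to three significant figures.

w_2 = (8.0 − 0.0)/2 = 4 m; q_2 = 0.75 × 0.96 × 4 = 2.880 m³/s
w_3 = (14.8 − 4.2)/2 = 5.3 m; q_3 = 0.93 × 1.00 × 5.3 = 4.929 m³/s
w_4 = (22.8 − 8.0)/2 = 7.4 m; q_4 = 1.00 × 1.27 × 7.4 = 9.398 m³/s
Stations 1, 5 contribute zero (depth or velocity is 0).
Q = Σ qᵢ = 17.21 m³/s

17.2 m³/s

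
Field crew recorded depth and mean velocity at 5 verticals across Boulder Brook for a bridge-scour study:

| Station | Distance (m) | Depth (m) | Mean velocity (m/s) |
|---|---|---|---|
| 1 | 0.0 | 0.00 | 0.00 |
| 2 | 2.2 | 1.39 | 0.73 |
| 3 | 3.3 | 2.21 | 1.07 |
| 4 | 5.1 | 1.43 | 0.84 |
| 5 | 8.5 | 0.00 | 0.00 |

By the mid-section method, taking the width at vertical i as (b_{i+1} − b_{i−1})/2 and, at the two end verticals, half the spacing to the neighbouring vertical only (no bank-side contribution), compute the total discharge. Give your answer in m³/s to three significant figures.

w_2 = (3.3 − 0.0)/2 = 1.65 m; q_2 = 0.73 × 1.39 × 1.65 = 1.674 m³/s
w_3 = (5.1 − 2.2)/2 = 1.45 m; q_3 = 1.07 × 2.21 × 1.45 = 3.429 m³/s
w_4 = (8.5 − 3.3)/2 = 2.6 m; q_4 = 0.84 × 1.43 × 2.6 = 3.123 m³/s
Stations 1, 5 contribute zero (depth or velocity is 0).
Q = Σ qᵢ = 8.226 m³/s

8.23 m³/s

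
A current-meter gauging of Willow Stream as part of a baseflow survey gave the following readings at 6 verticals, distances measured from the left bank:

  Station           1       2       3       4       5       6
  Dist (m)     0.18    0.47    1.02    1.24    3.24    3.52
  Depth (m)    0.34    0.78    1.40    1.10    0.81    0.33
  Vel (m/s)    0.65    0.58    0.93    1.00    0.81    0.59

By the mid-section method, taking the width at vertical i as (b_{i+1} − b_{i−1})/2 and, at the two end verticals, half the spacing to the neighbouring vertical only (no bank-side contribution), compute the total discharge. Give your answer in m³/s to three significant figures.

w_1 = (0.47 − 0.18)/2 = 0.145 m; q_1 = 0.65 × 0.34 × 0.145 = 0.03205 m³/s
w_2 = (1.02 − 0.18)/2 = 0.42 m; q_2 = 0.58 × 0.78 × 0.42 = 0.1900 m³/s
w_3 = (1.24 − 0.47)/2 = 0.385 m; q_3 = 0.93 × 1.40 × 0.385 = 0.5013 m³/s
w_4 = (3.24 − 1.02)/2 = 1.11 m; q_4 = 1.00 × 1.10 × 1.11 = 1.221 m³/s
w_5 = (3.52 − 1.24)/2 = 1.14 m; q_5 = 0.81 × 0.81 × 1.14 = 0.7480 m³/s
w_6 = (3.52 − 3.24)/2 = 0.14 m; q_6 = 0.59 × 0.33 × 0.14 = 0.02726 m³/s
Q = Σ qᵢ = 2.720 m³/s

2.72 m³/s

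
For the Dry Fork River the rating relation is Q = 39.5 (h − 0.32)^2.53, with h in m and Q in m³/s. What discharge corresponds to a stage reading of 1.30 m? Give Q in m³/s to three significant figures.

37.5 m³/s

Q = 39.5 × (1.30 − 0.32)^2.53 = 39.5 × 0.98^2.53 = 37.53 m³/s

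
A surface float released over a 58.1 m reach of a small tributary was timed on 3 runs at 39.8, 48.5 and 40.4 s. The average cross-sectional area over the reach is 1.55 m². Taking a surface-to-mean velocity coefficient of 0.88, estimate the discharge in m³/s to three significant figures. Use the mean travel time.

1.85 m³/s

t̄ = (39.8 + 48.5 + 40.4) / 3 = 42.9 s
v_surface = L / t̄ = 58.1 / 42.9 = 1.354 m/s
v_mean = 0.88 × 1.354 = 1.192 m/s
Q = A × v_mean = 1.55 × 1.192 = 1.847 m³/s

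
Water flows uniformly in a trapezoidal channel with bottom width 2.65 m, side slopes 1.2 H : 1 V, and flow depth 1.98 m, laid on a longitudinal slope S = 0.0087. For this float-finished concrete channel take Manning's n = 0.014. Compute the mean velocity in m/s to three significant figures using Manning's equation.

7.21 m/s

A = (b + z·y)·y = (2.65 + 1.2×1.98)×1.98 = 9.951 m²
P = b + 2y√(1+z²) = 2.65 + 2×1.98×√(1+1.2²) = 8.836 m
R = A/P = 9.951/8.836 = 1.126 m
Q = (1/n)·A·R^(2/3)·S^(1/2) = (1/0.014) × 9.951 × 1.126^(2/3) × 0.0087^(1/2) = 71.77 m³/s
V = Q/A = 71.77/9.951 = 7.212 m/s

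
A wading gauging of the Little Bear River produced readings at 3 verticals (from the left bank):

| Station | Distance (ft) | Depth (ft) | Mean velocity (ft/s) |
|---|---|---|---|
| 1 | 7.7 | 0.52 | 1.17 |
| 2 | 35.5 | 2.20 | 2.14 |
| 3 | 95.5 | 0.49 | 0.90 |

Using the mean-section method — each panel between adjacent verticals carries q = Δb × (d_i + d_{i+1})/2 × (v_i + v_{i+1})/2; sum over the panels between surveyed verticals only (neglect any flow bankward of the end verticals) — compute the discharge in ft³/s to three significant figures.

185 ft³/s

Panel 1-2: Δb = 27.8 ft, d̄ = (0.52+2.20)/2 = 1.36, v̄ = (1.17+2.14)/2 = 1.655 → q = 27.8×1.36×1.655 = 62.57 ft³/s
Panel 2-3: Δb = 60 ft, d̄ = (2.20+0.49)/2 = 1.345, v̄ = (2.14+0.90)/2 = 1.52 → q = 60×1.345×1.52 = 122.7 ft³/s
Q = Σ q = 185.2 ft³/s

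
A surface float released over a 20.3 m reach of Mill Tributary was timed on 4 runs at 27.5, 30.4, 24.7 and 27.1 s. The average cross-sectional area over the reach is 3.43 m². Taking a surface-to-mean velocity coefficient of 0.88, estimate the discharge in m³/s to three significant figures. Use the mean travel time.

t̄ = (27.5 + 30.4 + 24.7 + 27.1) / 4 = 27.425 s
v_surface = L / t̄ = 20.3 / 27.425 = 0.7402 m/s
v_mean = 0.88 × 0.7402 = 0.6514 m/s
Q = A × v_mean = 3.43 × 0.6514 = 2.234 m³/s

2.23 m³/s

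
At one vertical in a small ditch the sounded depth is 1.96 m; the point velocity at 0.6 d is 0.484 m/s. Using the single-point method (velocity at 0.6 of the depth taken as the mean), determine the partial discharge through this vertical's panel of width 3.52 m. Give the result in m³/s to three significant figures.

3.34 m³/s

v̄ = v₀.₆ = 0.484 m/s
q = v̄ × d × w = 0.4840 × 1.96 × 3.52 = 3.339 m³/s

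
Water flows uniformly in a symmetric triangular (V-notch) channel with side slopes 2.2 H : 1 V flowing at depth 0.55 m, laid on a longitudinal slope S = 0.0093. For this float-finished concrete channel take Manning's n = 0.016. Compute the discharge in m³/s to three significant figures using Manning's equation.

1.59 m³/s

A = z·y² = 2.2×0.55² = 0.6655 m²
P = 2y√(1+z²) = 2×0.55×√(1+2.2²) = 2.658 m
R = A/P = 0.6655/2.658 = 0.2504 m
Q = (1/n)·A·R^(2/3)·S^(1/2) = (1/0.016) × 0.6655 × 0.2504^(2/3) × 0.0093^(1/2) = 1.593 m³/s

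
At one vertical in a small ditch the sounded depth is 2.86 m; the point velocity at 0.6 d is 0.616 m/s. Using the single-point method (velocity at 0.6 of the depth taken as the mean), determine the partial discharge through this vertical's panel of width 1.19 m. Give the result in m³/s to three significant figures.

2.10 m³/s

v̄ = v₀.₆ = 0.616 m/s
q = v̄ × d × w = 0.6160 × 2.86 × 1.19 = 2.096 m³/s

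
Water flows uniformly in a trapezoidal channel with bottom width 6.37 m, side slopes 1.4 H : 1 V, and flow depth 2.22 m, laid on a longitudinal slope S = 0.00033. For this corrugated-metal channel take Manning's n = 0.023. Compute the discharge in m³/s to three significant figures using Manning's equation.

A = (b + z·y)·y = (6.37 + 1.4×2.22)×2.22 = 21.04 m²
P = b + 2y√(1+z²) = 6.37 + 2×2.22×√(1+1.4²) = 14.01 m
R = A/P = 21.04/14.01 = 1.502 m
Q = (1/n)·A·R^(2/3)·S^(1/2) = (1/0.023) × 21.04 × 1.502^(2/3) × 0.00033^(1/2) = 21.80 m³/s

21.8 m³/s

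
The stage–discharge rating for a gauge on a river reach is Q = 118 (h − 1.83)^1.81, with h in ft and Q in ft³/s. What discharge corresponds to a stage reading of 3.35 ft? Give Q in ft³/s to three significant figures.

252 ft³/s

Q = 118 × (3.35 − 1.83)^1.81 = 118 × 1.52^1.81 = 251.8 ft³/s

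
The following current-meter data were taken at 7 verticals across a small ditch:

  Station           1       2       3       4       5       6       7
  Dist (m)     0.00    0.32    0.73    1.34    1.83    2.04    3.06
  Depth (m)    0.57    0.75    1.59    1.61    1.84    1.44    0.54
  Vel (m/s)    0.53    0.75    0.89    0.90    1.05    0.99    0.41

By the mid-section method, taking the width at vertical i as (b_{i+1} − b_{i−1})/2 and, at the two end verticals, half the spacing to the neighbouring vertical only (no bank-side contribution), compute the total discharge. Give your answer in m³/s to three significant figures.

3.44 m³/s

w_1 = (0.32 − 0.00)/2 = 0.16 m; q_1 = 0.53 × 0.57 × 0.16 = 0.04834 m³/s
w_2 = (0.73 − 0.00)/2 = 0.365 m; q_2 = 0.75 × 0.75 × 0.365 = 0.2053 m³/s
w_3 = (1.34 − 0.32)/2 = 0.51 m; q_3 = 0.89 × 1.59 × 0.51 = 0.7217 m³/s
w_4 = (1.83 − 0.73)/2 = 0.55 m; q_4 = 0.90 × 1.61 × 0.55 = 0.7970 m³/s
w_5 = (2.04 − 1.34)/2 = 0.35 m; q_5 = 1.05 × 1.84 × 0.35 = 0.6762 m³/s
w_6 = (3.06 − 1.83)/2 = 0.615 m; q_6 = 0.99 × 1.44 × 0.615 = 0.8767 m³/s
w_7 = (3.06 − 2.04)/2 = 0.51 m; q_7 = 0.41 × 0.54 × 0.51 = 0.1129 m³/s
Q = Σ qᵢ = 3.438 m³/s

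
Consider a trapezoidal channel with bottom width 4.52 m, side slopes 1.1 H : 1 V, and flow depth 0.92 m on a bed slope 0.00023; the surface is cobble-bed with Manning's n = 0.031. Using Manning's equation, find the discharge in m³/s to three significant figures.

A = (b + z·y)·y = (4.52 + 1.1×0.92)×0.92 = 5.089 m²
P = b + 2y√(1+z²) = 4.52 + 2×0.92×√(1+1.1²) = 7.255 m
R = A/P = 5.089/7.255 = 0.7015 m
Q = (1/n)·A·R^(2/3)·S^(1/2) = (1/0.031) × 5.089 × 0.7015^(2/3) × 0.00023^(1/2) = 1.966 m³/s

1.97 m³/s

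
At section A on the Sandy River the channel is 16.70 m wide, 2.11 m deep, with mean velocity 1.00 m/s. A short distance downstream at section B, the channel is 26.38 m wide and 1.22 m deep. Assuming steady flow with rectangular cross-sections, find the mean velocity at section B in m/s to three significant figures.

1.09 m/s

Q = A₁V₁ = (16.70×2.11) × 1.00 = 35.24 m³/s
A₂ = 26.38 × 1.22 = 32.18 m²
V₂ = Q/A₂ = 35.24/32.18 = 1.095 m/s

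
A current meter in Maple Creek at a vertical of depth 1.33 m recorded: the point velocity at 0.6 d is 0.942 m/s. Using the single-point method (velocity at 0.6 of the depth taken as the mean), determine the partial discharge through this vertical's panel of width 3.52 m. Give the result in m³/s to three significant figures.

v̄ = v₀.₆ = 0.942 m/s
q = v̄ × d × w = 0.9420 × 1.33 × 3.52 = 4.410 m³/s

4.41 m³/s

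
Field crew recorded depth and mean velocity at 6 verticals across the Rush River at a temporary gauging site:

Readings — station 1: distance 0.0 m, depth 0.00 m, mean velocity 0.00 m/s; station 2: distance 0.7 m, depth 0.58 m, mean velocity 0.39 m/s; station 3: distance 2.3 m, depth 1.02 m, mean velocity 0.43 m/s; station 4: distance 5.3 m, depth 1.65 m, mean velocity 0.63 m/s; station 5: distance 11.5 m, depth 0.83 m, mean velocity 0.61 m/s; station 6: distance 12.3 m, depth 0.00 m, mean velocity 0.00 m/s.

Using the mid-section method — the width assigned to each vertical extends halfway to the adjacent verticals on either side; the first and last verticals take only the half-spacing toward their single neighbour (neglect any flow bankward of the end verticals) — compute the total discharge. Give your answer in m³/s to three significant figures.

7.82 m³/s

w_2 = (2.3 − 0.0)/2 = 1.15 m; q_2 = 0.39 × 0.58 × 1.15 = 0.2601 m³/s
w_3 = (5.3 − 0.7)/2 = 2.3 m; q_3 = 0.43 × 1.02 × 2.3 = 1.009 m³/s
w_4 = (11.5 − 2.3)/2 = 4.6 m; q_4 = 0.63 × 1.65 × 4.6 = 4.782 m³/s
w_5 = (12.3 − 5.3)/2 = 3.5 m; q_5 = 0.61 × 0.83 × 3.5 = 1.772 m³/s
Stations 1, 6 contribute zero (depth or velocity is 0).
Q = Σ qᵢ = 7.823 m³/s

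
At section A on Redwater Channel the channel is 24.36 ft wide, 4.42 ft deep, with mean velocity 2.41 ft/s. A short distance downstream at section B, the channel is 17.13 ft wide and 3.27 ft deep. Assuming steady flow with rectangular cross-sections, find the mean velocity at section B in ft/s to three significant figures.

4.63 ft/s

Q = A₁V₁ = (24.36×4.42) × 2.41 = 259.5 ft³/s
A₂ = 17.13 × 3.27 = 56.02 ft²
V₂ = Q/A₂ = 259.5/56.02 = 4.632 ft/s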